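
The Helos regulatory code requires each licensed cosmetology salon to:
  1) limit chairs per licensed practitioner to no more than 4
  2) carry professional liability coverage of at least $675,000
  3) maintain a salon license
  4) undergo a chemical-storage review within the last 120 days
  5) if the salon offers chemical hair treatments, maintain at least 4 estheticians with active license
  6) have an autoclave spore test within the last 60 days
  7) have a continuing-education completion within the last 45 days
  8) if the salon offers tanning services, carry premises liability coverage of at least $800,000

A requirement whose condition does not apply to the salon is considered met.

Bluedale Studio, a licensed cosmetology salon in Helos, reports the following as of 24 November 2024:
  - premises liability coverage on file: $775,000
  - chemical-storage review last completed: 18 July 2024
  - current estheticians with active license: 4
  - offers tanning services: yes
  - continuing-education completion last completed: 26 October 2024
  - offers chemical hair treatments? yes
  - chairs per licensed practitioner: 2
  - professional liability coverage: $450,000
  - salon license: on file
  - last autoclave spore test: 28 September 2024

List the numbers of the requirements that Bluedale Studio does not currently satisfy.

1. chairs per licensed practitioner 2 ≤ 4 → met
2. professional liability coverage $450,000 < $675,000 → not met
3. salon license present → met
4. chemical-storage review 129 days ago vs limit 120 → not met
5. condition 'offers chemical hair treatments' holds; estheticians with active license 4 ≥ 4 → met
6. autoclave spore test 57 days ago vs limit 60 → met
7. continuing-education completion 29 days ago vs limit 45 → met
8. condition 'offers tanning services' holds; premises liability coverage $775,000 < $800,000 → not met
Not met: 2, 4, 8

2, 4, 8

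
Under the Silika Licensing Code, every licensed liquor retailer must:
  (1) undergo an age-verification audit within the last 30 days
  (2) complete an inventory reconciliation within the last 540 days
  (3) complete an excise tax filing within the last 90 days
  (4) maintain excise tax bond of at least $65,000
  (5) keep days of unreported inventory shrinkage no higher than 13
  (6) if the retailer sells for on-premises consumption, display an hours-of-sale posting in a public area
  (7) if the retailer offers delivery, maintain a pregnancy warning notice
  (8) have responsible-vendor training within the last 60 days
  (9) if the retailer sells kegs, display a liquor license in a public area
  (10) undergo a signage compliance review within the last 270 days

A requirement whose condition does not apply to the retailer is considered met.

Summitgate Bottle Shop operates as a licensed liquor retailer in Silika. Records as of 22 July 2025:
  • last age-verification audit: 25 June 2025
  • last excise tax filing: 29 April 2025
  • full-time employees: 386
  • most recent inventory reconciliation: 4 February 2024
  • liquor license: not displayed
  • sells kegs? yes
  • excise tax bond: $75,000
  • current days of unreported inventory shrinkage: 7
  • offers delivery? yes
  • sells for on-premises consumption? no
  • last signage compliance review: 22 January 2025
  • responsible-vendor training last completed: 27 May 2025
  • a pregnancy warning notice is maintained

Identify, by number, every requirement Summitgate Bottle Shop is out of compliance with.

9

1. age-verification audit 27 days ago vs limit 30 → met
2. inventory reconciliation 534 days ago vs limit 540 → met
3. excise tax filing 84 days ago vs limit 90 → met
4. excise tax bond $75,000 ≥ $65,000 → met
5. days of unreported inventory shrinkage 7 ≤ 13 → met
6. condition 'sells for on-premises consumption' does not hold → requirement n/a → met
7. condition 'offers delivery' holds; pregnancy warning notice present → met
8. responsible-vendor training 56 days ago vs limit 60 → met
9. condition 'sells kegs' holds; liquor license absent → not met
10. signage compliance review 181 days ago vs limit 270 → met
Not met: 9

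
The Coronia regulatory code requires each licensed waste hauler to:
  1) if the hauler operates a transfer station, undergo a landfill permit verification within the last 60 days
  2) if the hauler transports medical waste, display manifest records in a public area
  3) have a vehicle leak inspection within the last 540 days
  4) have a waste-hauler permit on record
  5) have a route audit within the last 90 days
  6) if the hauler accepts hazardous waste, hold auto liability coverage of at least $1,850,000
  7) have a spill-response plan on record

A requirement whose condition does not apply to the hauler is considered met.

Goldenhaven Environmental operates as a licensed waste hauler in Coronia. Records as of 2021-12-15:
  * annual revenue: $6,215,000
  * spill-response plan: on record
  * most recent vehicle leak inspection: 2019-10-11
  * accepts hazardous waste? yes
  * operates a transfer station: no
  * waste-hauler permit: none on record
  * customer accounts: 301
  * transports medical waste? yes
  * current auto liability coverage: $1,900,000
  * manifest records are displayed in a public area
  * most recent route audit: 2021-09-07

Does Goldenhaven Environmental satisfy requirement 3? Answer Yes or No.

No

3. vehicle leak inspection 796 days ago vs limit 540 → not met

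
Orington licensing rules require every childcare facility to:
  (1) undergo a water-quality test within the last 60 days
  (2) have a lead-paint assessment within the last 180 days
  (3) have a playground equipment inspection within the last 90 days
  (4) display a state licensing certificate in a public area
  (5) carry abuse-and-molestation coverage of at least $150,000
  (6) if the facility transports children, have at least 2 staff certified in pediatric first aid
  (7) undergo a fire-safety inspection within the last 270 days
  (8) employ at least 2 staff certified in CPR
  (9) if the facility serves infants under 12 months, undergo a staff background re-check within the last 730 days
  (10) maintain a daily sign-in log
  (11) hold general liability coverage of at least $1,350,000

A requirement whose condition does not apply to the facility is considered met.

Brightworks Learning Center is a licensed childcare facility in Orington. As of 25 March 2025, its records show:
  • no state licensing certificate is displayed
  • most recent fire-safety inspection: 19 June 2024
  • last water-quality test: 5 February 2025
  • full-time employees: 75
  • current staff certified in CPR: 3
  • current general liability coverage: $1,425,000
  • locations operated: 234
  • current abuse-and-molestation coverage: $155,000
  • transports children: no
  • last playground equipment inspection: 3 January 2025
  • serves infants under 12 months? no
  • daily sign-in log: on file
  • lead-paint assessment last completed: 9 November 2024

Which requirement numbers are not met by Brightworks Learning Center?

1. water-quality test 48 days ago vs limit 60 → met
2. lead-paint assessment 136 days ago vs limit 180 → met
3. playground equipment inspection 81 days ago vs limit 90 → met
4. state licensing certificate absent → not met
5. abuse-and-molestation coverage $155,000 ≥ $150,000 → met
6. condition 'transports children' does not hold → requirement n/a → met
7. fire-safety inspection 279 days ago vs limit 270 → not met
8. staff certified in CPR 3 ≥ 2 → met
9. condition 'serves infants under 12 months' does not hold → requirement n/a → met
10. daily sign-in log present → met
11. general liability coverage $1,425,000 ≥ $1,350,000 → met
Not met: 4, 7

4, 7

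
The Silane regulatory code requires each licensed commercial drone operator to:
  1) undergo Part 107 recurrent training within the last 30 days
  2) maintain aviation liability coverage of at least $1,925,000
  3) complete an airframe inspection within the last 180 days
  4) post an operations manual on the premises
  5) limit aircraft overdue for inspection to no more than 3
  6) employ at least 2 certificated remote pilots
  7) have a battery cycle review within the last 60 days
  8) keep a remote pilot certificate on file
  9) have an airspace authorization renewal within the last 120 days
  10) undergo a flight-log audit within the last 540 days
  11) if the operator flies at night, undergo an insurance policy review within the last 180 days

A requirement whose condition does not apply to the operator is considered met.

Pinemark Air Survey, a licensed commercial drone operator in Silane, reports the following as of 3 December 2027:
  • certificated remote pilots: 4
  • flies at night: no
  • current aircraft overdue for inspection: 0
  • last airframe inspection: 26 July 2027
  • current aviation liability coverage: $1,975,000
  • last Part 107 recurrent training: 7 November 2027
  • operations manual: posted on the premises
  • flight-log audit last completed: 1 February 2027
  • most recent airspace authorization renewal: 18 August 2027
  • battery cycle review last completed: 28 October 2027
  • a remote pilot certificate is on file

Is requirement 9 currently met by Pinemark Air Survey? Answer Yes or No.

9. airspace authorization renewal 107 days ago vs limit 120 → met

Yes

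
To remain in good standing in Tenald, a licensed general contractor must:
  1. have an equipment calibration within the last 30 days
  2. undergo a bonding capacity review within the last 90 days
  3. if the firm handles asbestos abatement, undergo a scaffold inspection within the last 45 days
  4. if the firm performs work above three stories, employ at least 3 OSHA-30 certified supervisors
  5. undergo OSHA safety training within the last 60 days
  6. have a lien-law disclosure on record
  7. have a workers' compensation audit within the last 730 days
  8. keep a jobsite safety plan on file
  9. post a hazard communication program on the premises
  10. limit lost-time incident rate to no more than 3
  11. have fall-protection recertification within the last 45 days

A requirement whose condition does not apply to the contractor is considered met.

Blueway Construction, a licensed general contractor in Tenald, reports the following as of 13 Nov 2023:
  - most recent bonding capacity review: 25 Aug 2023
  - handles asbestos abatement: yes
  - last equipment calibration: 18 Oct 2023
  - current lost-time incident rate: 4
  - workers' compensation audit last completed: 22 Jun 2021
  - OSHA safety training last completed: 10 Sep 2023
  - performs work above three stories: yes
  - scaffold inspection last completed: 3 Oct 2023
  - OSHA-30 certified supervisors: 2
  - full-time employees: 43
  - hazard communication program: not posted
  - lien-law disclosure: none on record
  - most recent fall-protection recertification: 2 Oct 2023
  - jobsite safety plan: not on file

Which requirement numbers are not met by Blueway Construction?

1. equipment calibration 26 days ago vs limit 30 → met
2. bonding capacity review 80 days ago vs limit 90 → met
3. condition 'handles asbestos abatement' holds; scaffold inspection 41 days ago vs limit 45 → met
4. condition 'performs work above three stories' holds; OSHA-30 certified supervisors 2 < 3 → not met
5. OSHA safety training 64 days ago vs limit 60 → not met
6. lien-law disclosure absent → not met
7. workers' compensation audit 874 days ago vs limit 730 → not met
8. jobsite safety plan absent → not met
9. hazard communication program absent → not met
10. lost-time incident rate 4 > 3 → not met
11. fall-protection recertification 42 days ago vs limit 45 → met
Not met: 4, 5, 6, 7, 8, 9, 10

4, 5, 6, 7, 8, 9, 10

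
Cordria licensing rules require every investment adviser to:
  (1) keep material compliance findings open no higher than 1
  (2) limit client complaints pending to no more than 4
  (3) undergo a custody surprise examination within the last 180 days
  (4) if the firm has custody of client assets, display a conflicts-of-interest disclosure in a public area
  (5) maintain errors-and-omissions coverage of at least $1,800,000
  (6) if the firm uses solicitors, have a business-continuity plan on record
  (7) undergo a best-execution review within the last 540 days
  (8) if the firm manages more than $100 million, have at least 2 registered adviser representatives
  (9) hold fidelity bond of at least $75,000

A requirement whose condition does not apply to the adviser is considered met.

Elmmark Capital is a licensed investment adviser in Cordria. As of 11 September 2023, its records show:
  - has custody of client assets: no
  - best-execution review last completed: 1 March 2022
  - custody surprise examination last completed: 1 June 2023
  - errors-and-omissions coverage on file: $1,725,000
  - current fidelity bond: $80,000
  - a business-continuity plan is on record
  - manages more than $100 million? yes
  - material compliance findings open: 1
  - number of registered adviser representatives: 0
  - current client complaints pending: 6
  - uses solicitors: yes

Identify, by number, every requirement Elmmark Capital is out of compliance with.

2, 5, 7, 8

1. material compliance findings open 1 ≤ 1 → met
2. client complaints pending 6 > 4 → not met
3. custody surprise examination 102 days ago vs limit 180 → met
4. condition 'has custody of client assets' does not hold → requirement n/a → met
5. errors-and-omissions coverage $1,725,000 < $1,800,000 → not met
6. condition 'uses solicitors' holds; business-continuity plan present → met
7. best-execution review 559 days ago vs limit 540 → not met
8. condition 'manages more than $100 million' holds; registered adviser representatives 0 < 2 → not met
9. fidelity bond $80,000 ≥ $75,000 → met
Not met: 2, 5, 7, 8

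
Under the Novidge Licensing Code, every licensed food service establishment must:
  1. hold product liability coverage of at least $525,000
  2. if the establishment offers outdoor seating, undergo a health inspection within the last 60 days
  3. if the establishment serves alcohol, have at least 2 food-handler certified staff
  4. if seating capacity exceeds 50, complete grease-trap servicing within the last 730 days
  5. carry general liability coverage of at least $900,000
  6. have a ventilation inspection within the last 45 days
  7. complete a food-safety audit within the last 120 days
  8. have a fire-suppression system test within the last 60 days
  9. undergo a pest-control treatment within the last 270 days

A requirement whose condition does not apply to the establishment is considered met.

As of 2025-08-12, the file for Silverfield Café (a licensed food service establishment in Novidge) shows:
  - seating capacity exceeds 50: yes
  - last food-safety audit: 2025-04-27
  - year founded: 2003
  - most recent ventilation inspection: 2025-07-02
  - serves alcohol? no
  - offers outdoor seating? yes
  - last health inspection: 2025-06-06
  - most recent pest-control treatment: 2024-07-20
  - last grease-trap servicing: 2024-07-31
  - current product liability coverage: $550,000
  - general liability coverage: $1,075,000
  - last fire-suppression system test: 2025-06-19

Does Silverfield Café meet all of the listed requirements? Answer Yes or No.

No

1. product liability coverage $550,000 ≥ $525,000 → met
2. condition 'offers outdoor seating' holds; health inspection 67 days ago vs limit 60 → not met
3. condition 'serves alcohol' does not hold → requirement n/a → met
4. condition 'seating capacity exceeds 50' holds; grease-trap servicing 377 days ago vs limit 730 → met
5. general liability coverage $1,075,000 ≥ $900,000 → met
6. ventilation inspection 41 days ago vs limit 45 → met
7. food-safety audit 107 days ago vs limit 120 → met
8. fire-suppression system test 54 days ago vs limit 60 → met
9. pest-control treatment 388 days ago vs limit 270 → not met
Not met: 2, 9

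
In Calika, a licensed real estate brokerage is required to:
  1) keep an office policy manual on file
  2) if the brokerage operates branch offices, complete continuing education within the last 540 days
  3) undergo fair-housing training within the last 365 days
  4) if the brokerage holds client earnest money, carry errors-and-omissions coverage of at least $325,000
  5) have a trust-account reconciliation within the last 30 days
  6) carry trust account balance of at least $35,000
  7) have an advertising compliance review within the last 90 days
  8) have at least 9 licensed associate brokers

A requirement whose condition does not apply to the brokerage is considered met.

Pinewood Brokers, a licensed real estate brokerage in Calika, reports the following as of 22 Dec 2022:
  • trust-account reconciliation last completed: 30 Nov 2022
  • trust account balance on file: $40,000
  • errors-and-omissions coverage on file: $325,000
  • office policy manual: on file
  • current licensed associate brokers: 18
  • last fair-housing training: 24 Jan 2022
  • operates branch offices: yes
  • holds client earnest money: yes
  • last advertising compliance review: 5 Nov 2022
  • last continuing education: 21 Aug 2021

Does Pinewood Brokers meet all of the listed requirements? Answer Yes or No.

Yes

1. office policy manual present → met
2. condition 'operates branch offices' holds; continuing education 488 days ago vs limit 540 → met
3. fair-housing training 332 days ago vs limit 365 → met
4. condition 'holds client earnest money' holds; errors-and-omissions coverage $325,000 ≥ $325,000 → met
5. trust-account reconciliation 22 days ago vs limit 30 → met
6. trust account balance $40,000 ≥ $35,000 → met
7. advertising compliance review 47 days ago vs limit 90 → met
8. licensed associate brokers 18 ≥ 9 → met
All met.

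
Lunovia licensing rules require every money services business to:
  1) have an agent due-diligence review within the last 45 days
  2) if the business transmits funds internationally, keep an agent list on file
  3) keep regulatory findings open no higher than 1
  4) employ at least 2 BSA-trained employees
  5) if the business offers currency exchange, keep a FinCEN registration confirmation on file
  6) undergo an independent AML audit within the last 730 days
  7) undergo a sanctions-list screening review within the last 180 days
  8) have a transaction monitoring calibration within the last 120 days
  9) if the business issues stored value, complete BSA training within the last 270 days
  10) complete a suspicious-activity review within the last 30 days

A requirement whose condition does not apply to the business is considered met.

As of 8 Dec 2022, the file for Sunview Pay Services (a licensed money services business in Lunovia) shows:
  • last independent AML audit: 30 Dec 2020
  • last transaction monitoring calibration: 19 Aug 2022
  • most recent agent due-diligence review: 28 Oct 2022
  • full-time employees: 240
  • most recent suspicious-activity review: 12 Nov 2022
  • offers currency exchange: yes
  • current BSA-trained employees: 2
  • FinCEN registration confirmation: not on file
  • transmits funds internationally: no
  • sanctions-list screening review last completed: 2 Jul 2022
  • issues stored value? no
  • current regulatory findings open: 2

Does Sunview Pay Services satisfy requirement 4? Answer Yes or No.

4. BSA-trained employees 2 ≥ 2 → met

Yes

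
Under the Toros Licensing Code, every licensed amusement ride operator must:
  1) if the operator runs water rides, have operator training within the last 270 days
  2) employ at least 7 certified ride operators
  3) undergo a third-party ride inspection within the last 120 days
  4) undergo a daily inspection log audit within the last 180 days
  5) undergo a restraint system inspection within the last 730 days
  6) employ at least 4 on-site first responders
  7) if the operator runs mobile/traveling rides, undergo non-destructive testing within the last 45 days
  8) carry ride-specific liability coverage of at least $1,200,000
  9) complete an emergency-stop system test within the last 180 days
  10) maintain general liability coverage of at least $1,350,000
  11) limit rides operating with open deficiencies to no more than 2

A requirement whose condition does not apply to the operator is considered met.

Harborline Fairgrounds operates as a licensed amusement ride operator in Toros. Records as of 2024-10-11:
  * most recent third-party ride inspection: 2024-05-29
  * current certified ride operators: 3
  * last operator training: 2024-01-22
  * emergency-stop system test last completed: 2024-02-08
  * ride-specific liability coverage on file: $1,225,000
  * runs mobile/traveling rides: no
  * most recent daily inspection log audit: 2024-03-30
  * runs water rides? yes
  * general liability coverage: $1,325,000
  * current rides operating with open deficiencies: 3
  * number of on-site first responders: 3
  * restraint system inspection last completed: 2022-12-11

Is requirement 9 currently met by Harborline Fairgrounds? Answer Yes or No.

9. emergency-stop system test 246 days ago vs limit 180 → not met

No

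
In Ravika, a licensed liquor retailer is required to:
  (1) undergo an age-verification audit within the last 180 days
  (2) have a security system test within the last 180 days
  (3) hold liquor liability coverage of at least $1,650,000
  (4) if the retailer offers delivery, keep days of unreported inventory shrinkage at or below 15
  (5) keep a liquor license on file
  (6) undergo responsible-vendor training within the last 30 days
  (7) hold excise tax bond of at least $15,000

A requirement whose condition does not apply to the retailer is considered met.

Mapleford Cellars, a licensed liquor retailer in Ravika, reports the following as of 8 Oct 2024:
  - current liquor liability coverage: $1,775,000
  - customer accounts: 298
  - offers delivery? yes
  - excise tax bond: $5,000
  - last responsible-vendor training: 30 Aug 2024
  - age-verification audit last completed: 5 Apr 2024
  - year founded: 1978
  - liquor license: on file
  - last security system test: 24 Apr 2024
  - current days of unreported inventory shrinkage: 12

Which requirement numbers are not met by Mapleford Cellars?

1, 6, 7

1. age-verification audit 186 days ago vs limit 180 → not met
2. security system test 167 days ago vs limit 180 → met
3. liquor liability coverage $1,775,000 ≥ $1,650,000 → met
4. condition 'offers delivery' holds; days of unreported inventory shrinkage 12 ≤ 15 → met
5. liquor license present → met
6. responsible-vendor training 39 days ago vs limit 30 → not met
7. excise tax bond $5,000 < $15,000 → not met
Not met: 1, 6, 7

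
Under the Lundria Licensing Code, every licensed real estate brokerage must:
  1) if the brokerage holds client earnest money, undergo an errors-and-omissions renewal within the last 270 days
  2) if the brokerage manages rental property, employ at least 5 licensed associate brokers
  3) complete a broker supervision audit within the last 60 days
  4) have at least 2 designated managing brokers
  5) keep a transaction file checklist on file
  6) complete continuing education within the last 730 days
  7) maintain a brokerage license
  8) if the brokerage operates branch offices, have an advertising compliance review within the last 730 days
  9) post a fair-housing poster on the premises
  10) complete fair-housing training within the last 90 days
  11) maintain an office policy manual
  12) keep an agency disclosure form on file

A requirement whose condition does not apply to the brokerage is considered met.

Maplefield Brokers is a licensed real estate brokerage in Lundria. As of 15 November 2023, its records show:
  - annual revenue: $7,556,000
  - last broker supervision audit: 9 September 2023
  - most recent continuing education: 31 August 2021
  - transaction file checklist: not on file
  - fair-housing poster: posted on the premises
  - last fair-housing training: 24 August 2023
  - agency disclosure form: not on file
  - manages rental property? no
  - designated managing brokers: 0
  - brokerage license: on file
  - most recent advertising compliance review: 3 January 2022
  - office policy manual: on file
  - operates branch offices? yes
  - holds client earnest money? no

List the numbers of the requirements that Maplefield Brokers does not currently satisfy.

1. condition 'holds client earnest money' does not hold → requirement n/a → met
2. condition 'manages rental property' does not hold → requirement n/a → met
3. broker supervision audit 67 days ago vs limit 60 → not met
4. designated managing brokers 0 < 2 → not met
5. transaction file checklist absent → not met
6. continuing education 806 days ago vs limit 730 → not met
7. brokerage license present → met
8. condition 'operates branch offices' holds; advertising compliance review 681 days ago vs limit 730 → met
9. fair-housing poster present → met
10. fair-housing training 83 days ago vs limit 90 → met
11. office policy manual present → met
12. agency disclosure form absent → not met
Not met: 3, 4, 5, 6, 12

3, 4, 5, 6, 12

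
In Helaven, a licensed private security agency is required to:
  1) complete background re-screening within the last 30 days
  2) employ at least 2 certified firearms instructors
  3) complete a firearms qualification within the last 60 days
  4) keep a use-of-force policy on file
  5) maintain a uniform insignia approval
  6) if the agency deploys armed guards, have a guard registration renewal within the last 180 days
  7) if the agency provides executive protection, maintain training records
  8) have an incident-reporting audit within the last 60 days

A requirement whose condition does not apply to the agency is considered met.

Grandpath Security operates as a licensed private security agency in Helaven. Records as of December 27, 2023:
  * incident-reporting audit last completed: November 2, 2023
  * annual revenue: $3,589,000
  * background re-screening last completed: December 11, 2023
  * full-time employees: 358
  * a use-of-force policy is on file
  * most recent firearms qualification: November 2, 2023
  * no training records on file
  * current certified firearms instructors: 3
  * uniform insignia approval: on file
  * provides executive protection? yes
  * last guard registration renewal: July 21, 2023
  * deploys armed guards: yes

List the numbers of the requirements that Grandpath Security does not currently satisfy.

7

1. background re-screening 16 days ago vs limit 30 → met
2. certified firearms instructors 3 ≥ 2 → met
3. firearms qualification 55 days ago vs limit 60 → met
4. use-of-force policy present → met
5. uniform insignia approval present → met
6. condition 'deploys armed guards' holds; guard registration renewal 159 days ago vs limit 180 → met
7. condition 'provides executive protection' holds; training records absent → not met
8. incident-reporting audit 55 days ago vs limit 60 → met
Not met: 7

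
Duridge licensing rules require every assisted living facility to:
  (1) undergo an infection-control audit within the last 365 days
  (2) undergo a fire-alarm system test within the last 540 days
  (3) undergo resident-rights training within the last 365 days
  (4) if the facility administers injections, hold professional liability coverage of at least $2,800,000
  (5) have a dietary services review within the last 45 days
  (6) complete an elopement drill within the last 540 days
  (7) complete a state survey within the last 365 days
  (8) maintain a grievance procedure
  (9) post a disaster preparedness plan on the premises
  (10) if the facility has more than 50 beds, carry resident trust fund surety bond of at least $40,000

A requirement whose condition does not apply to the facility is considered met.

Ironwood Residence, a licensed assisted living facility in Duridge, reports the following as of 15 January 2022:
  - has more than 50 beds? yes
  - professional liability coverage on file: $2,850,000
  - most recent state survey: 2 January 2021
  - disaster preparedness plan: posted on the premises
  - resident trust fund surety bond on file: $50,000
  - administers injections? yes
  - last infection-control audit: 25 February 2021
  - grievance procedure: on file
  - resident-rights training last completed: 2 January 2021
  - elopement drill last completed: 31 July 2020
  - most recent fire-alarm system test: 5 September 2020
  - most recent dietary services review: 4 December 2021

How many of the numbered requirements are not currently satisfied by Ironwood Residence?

1. infection-control audit 324 days ago vs limit 365 → met
2. fire-alarm system test 497 days ago vs limit 540 → met
3. resident-rights training 378 days ago vs limit 365 → not met
4. condition 'administers injections' holds; professional liability coverage $2,850,000 ≥ $2,800,000 → met
5. dietary services review 42 days ago vs limit 45 → met
6. elopement drill 533 days ago vs limit 540 → met
7. state survey 378 days ago vs limit 365 → not met
8. grievance procedure present → met
9. disaster preparedness plan present → met
10. condition 'has more than 50 beds' holds; resident trust fund surety bond $50,000 ≥ $40,000 → met
Not met: 2 of 10

2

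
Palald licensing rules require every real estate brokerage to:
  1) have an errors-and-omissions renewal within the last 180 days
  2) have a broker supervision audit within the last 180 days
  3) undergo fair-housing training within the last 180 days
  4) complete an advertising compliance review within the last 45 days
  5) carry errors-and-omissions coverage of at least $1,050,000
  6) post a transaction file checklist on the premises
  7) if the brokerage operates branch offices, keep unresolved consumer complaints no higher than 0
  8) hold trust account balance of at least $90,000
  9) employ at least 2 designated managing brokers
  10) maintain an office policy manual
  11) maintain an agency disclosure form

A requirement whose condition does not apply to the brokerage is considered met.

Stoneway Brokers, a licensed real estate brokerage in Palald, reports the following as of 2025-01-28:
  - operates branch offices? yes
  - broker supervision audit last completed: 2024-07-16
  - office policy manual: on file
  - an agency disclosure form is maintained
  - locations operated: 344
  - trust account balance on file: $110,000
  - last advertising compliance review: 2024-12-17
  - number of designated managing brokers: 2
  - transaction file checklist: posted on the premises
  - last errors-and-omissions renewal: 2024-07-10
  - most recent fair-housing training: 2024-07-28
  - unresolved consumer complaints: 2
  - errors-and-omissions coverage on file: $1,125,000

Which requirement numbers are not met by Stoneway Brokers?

1, 2, 3, 7

1. errors-and-omissions renewal 202 days ago vs limit 180 → not met
2. broker supervision audit 196 days ago vs limit 180 → not met
3. fair-housing training 184 days ago vs limit 180 → not met
4. advertising compliance review 42 days ago vs limit 45 → met
5. errors-and-omissions coverage $1,125,000 ≥ $1,050,000 → met
6. transaction file checklist present → met
7. condition 'operates branch offices' holds; unresolved consumer complaints 2 > 0 → not met
8. trust account balance $110,000 ≥ $90,000 → met
9. designated managing brokers 2 ≥ 2 → met
10. office policy manual present → met
11. agency disclosure form present → met
Not met: 1, 2, 3, 7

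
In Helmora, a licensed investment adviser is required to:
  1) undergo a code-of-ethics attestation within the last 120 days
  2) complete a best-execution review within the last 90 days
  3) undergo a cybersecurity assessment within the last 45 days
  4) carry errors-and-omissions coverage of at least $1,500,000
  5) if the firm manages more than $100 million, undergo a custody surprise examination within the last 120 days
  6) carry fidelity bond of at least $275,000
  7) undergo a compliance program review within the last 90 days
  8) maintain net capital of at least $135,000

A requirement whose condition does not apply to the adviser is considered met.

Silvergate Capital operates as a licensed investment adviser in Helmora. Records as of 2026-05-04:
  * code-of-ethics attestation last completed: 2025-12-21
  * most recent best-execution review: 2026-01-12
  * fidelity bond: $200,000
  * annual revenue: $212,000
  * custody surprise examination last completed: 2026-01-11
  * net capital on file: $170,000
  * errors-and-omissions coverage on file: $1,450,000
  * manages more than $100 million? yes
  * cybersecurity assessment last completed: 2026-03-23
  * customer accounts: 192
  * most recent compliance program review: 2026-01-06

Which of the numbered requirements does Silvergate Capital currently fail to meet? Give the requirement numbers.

1, 2, 4, 6, 7

1. code-of-ethics attestation 134 days ago vs limit 120 → not met
2. best-execution review 112 days ago vs limit 90 → not met
3. cybersecurity assessment 42 days ago vs limit 45 → met
4. errors-and-omissions coverage $1,450,000 < $1,500,000 → not met
5. condition 'manages more than $100 million' holds; custody surprise examination 113 days ago vs limit 120 → met
6. fidelity bond $200,000 < $275,000 → not met
7. compliance program review 118 days ago vs limit 90 → not met
8. net capital $170,000 ≥ $135,000 → met
Not met: 1, 2, 4, 6, 7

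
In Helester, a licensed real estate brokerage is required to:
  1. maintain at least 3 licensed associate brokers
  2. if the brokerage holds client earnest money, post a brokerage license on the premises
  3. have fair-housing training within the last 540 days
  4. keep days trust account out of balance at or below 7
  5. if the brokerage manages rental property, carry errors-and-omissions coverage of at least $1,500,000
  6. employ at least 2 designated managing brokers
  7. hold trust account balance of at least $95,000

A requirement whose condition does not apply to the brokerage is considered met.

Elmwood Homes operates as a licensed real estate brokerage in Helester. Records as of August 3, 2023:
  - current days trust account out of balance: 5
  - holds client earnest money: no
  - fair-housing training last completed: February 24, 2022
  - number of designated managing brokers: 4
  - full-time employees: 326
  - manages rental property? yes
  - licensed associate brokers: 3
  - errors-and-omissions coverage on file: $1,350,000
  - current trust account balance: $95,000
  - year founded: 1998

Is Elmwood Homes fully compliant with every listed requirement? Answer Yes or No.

No

1. licensed associate brokers 3 ≥ 3 → met
2. condition 'holds client earnest money' does not hold → requirement n/a → met
3. fair-housing training 525 days ago vs limit 540 → met
4. days trust account out of balance 5 ≤ 7 → met
5. condition 'manages rental property' holds; errors-and-omissions coverage $1,350,000 < $1,500,000 → not met
6. designated managing brokers 4 ≥ 2 → met
7. trust account balance $95,000 ≥ $95,000 → met
Not met: 5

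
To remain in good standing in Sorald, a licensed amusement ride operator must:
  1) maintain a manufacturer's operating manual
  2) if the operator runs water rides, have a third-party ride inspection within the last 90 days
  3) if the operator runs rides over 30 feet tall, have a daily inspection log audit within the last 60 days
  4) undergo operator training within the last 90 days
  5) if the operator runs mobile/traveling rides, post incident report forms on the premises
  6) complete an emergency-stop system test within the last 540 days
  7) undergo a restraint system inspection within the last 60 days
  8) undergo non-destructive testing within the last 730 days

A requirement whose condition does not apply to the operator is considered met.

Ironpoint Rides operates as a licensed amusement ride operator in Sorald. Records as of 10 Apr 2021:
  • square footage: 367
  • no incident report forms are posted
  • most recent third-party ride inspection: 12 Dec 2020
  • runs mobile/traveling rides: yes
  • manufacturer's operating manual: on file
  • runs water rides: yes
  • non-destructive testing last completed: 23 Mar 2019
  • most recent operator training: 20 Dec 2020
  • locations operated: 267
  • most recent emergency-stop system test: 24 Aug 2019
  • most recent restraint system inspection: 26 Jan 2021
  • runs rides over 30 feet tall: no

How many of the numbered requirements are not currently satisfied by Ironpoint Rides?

6

1. manufacturer's operating manual present → met
2. condition 'runs water rides' holds; third-party ride inspection 119 days ago vs limit 90 → not met
3. condition 'runs rides over 30 feet tall' does not hold → requirement n/a → met
4. operator training 111 days ago vs limit 90 → not met
5. condition 'runs mobile/traveling rides' holds; incident report forms absent → not met
6. emergency-stop system test 595 days ago vs limit 540 → not met
7. restraint system inspection 74 days ago vs limit 60 → not met
8. non-destructive testing 749 days ago vs limit 730 → not met
Not met: 6 of 8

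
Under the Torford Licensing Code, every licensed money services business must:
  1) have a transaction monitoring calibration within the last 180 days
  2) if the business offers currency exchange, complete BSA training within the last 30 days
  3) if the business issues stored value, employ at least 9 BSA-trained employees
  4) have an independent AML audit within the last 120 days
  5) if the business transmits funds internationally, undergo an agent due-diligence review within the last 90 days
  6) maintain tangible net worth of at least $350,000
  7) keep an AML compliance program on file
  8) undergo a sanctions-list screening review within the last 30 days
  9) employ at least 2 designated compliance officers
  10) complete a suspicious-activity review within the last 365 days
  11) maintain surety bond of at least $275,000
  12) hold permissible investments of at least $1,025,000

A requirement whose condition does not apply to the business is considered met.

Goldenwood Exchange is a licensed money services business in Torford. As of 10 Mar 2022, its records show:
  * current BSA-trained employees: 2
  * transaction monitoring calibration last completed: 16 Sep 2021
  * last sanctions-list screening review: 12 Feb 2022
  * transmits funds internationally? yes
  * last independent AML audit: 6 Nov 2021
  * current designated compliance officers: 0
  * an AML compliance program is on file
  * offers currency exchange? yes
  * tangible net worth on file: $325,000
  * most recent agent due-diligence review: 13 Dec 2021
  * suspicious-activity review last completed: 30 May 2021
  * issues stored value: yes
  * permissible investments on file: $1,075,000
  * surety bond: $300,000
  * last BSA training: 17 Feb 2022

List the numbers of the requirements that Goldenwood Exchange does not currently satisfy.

1. transaction monitoring calibration 175 days ago vs limit 180 → met
2. condition 'offers currency exchange' holds; BSA training 21 days ago vs limit 30 → met
3. condition 'issues stored value' holds; BSA-trained employees 2 < 9 → not met
4. independent AML audit 124 days ago vs limit 120 → not met
5. condition 'transmits funds internationally' holds; agent due-diligence review 87 days ago vs limit 90 → met
6. tangible net worth $325,000 < $350,000 → not met
7. AML compliance program present → met
8. sanctions-list screening review 26 days ago vs limit 30 → met
9. designated compliance officers 0 < 2 → not met
10. suspicious-activity review 284 days ago vs limit 365 → met
11. surety bond $300,000 ≥ $275,000 → met
12. permissible investments $1,075,000 ≥ $1,025,000 → met
Not met: 3, 4, 6, 9

3, 4, 6, 9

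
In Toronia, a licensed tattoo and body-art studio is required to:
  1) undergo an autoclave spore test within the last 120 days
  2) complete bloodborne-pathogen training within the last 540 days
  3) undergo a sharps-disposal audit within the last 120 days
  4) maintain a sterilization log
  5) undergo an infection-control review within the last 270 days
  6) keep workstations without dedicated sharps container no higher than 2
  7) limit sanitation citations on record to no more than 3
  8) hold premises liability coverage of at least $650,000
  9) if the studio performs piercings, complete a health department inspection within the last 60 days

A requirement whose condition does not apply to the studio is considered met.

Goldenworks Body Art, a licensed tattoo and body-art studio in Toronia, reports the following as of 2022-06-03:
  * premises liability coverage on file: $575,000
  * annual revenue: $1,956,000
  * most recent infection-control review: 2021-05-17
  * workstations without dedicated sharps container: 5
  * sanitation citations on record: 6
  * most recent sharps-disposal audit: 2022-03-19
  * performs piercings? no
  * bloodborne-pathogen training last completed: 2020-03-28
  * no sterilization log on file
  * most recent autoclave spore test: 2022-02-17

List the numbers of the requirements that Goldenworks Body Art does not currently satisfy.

1. autoclave spore test 106 days ago vs limit 120 → met
2. bloodborne-pathogen training 797 days ago vs limit 540 → not met
3. sharps-disposal audit 76 days ago vs limit 120 → met
4. sterilization log absent → not met
5. infection-control review 382 days ago vs limit 270 → not met
6. workstations without dedicated sharps container 5 > 2 → not met
7. sanitation citations on record 6 > 3 → not met
8. premises liability coverage $575,000 < $650,000 → not met
9. condition 'performs piercings' does not hold → requirement n/a → met
Not met: 2, 4, 5, 6, 7, 8

2, 4, 5, 6, 7, 8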